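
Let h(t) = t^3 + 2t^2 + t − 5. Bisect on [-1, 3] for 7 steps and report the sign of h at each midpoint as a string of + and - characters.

-++++--

m = 1, h(m) = -1 (−); new bracket [1, 3]
m = 2, h(m) = 13 (+); new bracket [1, 2]
m = 1.5, h(m) = 4.375 (+); new bracket [1, 1.5]
m = 1.25, h(m) = 1.3281 (+); new bracket [1, 1.25]
m = 1.125, h(m) = 0.0801 (+); new bracket [1, 1.125]
m = 1.0625, h(m) = -0.4802 (−); new bracket [1.0625, 1.125]
m = 1.09375, h(m) = -0.2052 (−); new bracket [1.09375, 1.125]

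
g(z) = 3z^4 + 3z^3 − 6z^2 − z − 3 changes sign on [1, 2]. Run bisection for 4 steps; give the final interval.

g(1.5) = 7.3125 > 0, so the root lies in [1, 1.5]
g(1.25) = -0.441406 < 0, so the root lies in [1.25, 1.5]
g(1.375) = 2.803467 > 0, so the root lies in [1.25, 1.375]
g(1.3125) = 1.0372 > 0, so the root lies in [1.25, 1.3125]

[1.25, 1.3125]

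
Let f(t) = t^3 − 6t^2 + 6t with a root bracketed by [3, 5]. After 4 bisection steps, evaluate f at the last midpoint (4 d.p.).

m = 4, f(m) = -8 (−); new bracket [4, 5]
m = 4.5, f(m) = -3.375 (−); new bracket [4.5, 5]
m = 4.75, f(m) = 0.296875 (+); new bracket [4.5, 4.75]
m = 4.625, f(m) = -1.6621 (−); new bracket [4.625, 4.75]

-1.6621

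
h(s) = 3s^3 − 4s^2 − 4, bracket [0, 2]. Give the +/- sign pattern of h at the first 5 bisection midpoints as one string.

---++

m = 1, h(m) = -5 (−); new bracket [1, 2]
m = 1.5, h(m) = -2.875 (−); new bracket [1.5, 2]
m = 1.75, h(m) = -0.171875 (−); new bracket [1.75, 2]
m = 1.875, h(m) = 1.7129 (+); new bracket [1.75, 1.875]
m = 1.8125, h(m) = 0.7224 (+); new bracket [1.75, 1.8125]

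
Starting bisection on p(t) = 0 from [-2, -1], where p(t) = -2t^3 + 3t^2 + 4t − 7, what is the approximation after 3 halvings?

m = -1.5, p(m) = 0.5 (+); new bracket [-1.5, -1]
m = -1.25, p(m) = -3.40625 (−); new bracket [-1.5, -1.25]
m = -1.375, p(m) = -1.628906 (−); new bracket [-1.5, -1.375]

-1.375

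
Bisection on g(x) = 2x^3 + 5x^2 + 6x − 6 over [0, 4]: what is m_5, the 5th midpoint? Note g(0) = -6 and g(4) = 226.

midpoint 2: g = 42 > 0 → [0, 2]
midpoint 1: g = 7 > 0 → [0, 1]
midpoint 0.5: g = -1.5 < 0 → [0.5, 1]
midpoint 0.75: g = 2.1562 > 0 → [0.5, 0.75]
midpoint 0.625: g = 0.1914 > 0 → [0.5, 0.625]

0.625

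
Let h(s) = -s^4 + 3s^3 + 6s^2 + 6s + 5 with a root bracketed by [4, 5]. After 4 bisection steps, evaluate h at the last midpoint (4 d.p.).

-8.8462

s = 4.5 gives h = 16.8125, positive; keep [4.5, 5]
s = 4.75 gives h = -18.675781, negative; keep [4.5, 4.75]
s = 4.625 gives h = 0.329834, positive; keep [4.625, 4.75]
s = 4.6875 gives h = -8.8462, negative; keep [4.625, 4.6875]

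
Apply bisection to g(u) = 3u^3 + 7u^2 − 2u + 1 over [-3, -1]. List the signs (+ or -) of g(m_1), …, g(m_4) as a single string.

++-+

g(-2) = 9 > 0, so the root lies in [-3, -2]
g(-2.5) = 2.875 > 0, so the root lies in [-3, -2.5]
g(-2.75) = -2.953125 < 0, so the root lies in [-2.75, -2.5]
g(-2.625) = 0.2207 > 0, so the root lies in [-2.75, -2.625]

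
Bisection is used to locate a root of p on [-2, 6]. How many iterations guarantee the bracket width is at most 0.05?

Width after n steps is 8/2^n. Need 2^n ≥ 8/0.05 = 160.
2^7 = 128 < 160 ≤ 2^8 = 256, so n = 8.

8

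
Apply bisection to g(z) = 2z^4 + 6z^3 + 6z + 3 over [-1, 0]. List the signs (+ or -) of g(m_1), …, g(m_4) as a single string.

-++-

midpoint -0.5: g = -0.625 < 0 → [-0.5, 0]
midpoint -0.25: g = 1.414062 > 0 → [-0.5, -0.25]
midpoint -0.375: g = 0.473145 > 0 → [-0.5, -0.375]
midpoint -0.4375: g = -0.0542 < 0 → [-0.4375, -0.375]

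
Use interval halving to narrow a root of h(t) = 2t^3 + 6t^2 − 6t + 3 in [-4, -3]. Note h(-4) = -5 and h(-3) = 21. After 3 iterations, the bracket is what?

[-3.875, -3.75]

t = -3.5 gives h = 11.75, positive; keep [-4, -3.5]
t = -3.75 gives h = 4.40625, positive; keep [-4, -3.75]
t = -3.875 gives h = -0.027344, negative; keep [-3.875, -3.75]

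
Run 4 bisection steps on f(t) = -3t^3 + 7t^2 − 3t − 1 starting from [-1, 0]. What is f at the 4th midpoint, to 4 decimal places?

-0.1716

m = -0.5, f(m) = 2.625 (+); new bracket [-0.5, 0]
m = -0.25, f(m) = 0.234375 (+); new bracket [-0.25, 0]
m = -0.125, f(m) = -0.509766 (−); new bracket [-0.25, -0.125]
m = -0.1875, f(m) = -0.1716 (−); new bracket [-0.25, -0.1875]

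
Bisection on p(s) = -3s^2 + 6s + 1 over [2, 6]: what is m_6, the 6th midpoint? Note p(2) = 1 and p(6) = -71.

2.1875

p(4) = -23 < 0, so the root lies in [2, 4]
p(3) = -8 < 0, so the root lies in [2, 3]
p(2.5) = -2.75 < 0, so the root lies in [2, 2.5]
p(2.25) = -0.6875 < 0, so the root lies in [2, 2.25]
p(2.125) = 0.2031 > 0, so the root lies in [2.125, 2.25]
p(2.1875) = -0.2305 < 0, so the root lies in [2.125, 2.1875]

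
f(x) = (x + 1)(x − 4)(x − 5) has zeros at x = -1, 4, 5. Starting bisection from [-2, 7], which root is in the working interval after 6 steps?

m = 2.5, f(m) = 13.125 (+); new bracket [-2, 2.5]
m = 0.25, f(m) = 22.265625 (+); new bracket [-2, 0.25]
m = -0.875, f(m) = 3.580078 (+); new bracket [-2, -0.875]
m = -1.4375, f(m) = -15.3142 (−); new bracket [-1.4375, -0.875]
m = -1.15625, f(m) = -4.9599 (−); new bracket [-1.15625, -0.875]
m = -1.015625, f(m) = -0.4714 (−); new bracket [-1.015625, -0.875]

-1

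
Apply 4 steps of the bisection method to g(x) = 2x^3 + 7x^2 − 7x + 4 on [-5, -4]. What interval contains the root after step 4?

[-4.4375, -4.375]

m = -4.5, g(m) = -5 (−); new bracket [-4.5, -4]
m = -4.25, g(m) = 6.65625 (+); new bracket [-4.5, -4.25]
m = -4.375, g(m) = 1.128906 (+); new bracket [-4.5, -4.375]
m = -4.4375, g(m) = -1.8589 (−); new bracket [-4.4375, -4.375]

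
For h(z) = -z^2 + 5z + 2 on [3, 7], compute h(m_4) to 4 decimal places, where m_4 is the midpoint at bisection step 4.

z = 5 gives h = 2, positive; keep [5, 7]
z = 6 gives h = -4, negative; keep [5, 6]
z = 5.5 gives h = -0.75, negative; keep [5, 5.5]
z = 5.25 gives h = 0.6875, positive; keep [5.25, 5.5]

0.6875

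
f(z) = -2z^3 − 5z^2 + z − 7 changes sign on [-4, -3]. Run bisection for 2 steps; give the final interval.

[-3.25, -3]

z = -3.5 gives f = 14, positive; keep [-3.5, -3]
z = -3.25 gives f = 5.59375, positive; keep [-3.25, -3]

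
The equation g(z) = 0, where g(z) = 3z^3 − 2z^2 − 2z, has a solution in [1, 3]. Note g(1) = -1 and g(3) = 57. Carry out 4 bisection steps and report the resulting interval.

g(2) = 12 > 0, so the root lies in [1, 2]
g(1.5) = 2.625 > 0, so the root lies in [1, 1.5]
g(1.25) = 0.234375 > 0, so the root lies in [1, 1.25]
g(1.125) = -0.5098 < 0, so the root lies in [1.125, 1.25]

[1.125, 1.25]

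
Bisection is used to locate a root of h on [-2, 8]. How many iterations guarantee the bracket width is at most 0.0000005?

25

Width after n steps is 10/2^n. Need 2^n ≥ 10/0.0000005 = 20000000.
2^24 = 16777216 < 20000000 ≤ 2^25 = 33554432, so n = 25.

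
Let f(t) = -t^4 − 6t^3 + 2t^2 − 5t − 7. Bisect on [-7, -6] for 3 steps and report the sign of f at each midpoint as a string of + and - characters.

-++

f(-6.5) = -27.3125 < 0, so the root lies in [-6.5, -6]
f(-6.25) = 41.339844 > 0, so the root lies in [-6.5, -6.25]
f(-6.375) = 8.999756 > 0, so the root lies in [-6.5, -6.375]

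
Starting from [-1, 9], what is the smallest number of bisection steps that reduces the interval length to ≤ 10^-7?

Width after n steps is 10/2^n. Need 2^n ≥ 10/10^-7 = 100000000.
2^26 = 67108864 < 100000000 ≤ 2^27 = 134217728, so n = 27.

27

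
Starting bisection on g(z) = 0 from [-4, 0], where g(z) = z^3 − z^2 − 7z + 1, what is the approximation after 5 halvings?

-2.375

z = -2 gives g = 3, positive; keep [-4, -2]
z = -3 gives g = -14, negative; keep [-3, -2]
z = -2.5 gives g = -3.375, negative; keep [-2.5, -2]
z = -2.25 gives g = 0.2969, positive; keep [-2.5, -2.25]
z = -2.375 gives g = -1.4121, negative; keep [-2.375, -2.25]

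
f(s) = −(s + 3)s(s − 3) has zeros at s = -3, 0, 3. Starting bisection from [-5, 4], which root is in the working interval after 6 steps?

-3

s = -0.5 gives f = -4.375, negative; keep [-5, -0.5]
s = -2.75 gives f = -3.953125, negative; keep [-5, -2.75]
s = -3.875 gives f = 23.310547, positive; keep [-3.875, -2.75]
s = -3.3125 gives f = 6.5344, positive; keep [-3.3125, -2.75]
s = -3.03125 gives f = 0.5713, positive; keep [-3.03125, -2.75]
s = -2.890625 gives f = -1.8624, negative; keep [-3.03125, -2.890625]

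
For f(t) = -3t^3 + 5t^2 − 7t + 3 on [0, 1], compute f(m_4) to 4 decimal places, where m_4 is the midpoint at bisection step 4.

0.1106

f(0.5) = 0.375 > 0, so the root lies in [0.5, 1]
f(0.75) = -0.703125 < 0, so the root lies in [0.5, 0.75]
f(0.625) = -0.154297 < 0, so the root lies in [0.5, 0.625]
f(0.5625) = 0.1106 > 0, so the root lies in [0.5625, 0.625]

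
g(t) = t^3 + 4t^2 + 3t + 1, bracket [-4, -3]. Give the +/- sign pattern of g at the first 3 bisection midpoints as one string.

--+

midpoint -3.5: g = -3.375 < 0 → [-3.5, -3]
midpoint -3.25: g = -0.828125 < 0 → [-3.25, -3]
midpoint -3.125: g = 0.169922 > 0 → [-3.25, -3.125]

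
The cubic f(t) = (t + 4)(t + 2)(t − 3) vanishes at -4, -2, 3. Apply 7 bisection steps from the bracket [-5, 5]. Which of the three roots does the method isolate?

3

t = 0 gives f = -24, negative; keep [0, 5]
t = 2.5 gives f = -14.625, negative; keep [2.5, 5]
t = 3.75 gives f = 33.421875, positive; keep [2.5, 3.75]
t = 3.125 gives f = 4.5645, positive; keep [2.5, 3.125]
t = 2.8125 gives f = -6.1472, negative; keep [2.8125, 3.125]
t = 2.96875 gives f = -1.0821, negative; keep [2.96875, 3.125]
t = 3.046875 gives f = 1.6671, positive; keep [2.96875, 3.046875]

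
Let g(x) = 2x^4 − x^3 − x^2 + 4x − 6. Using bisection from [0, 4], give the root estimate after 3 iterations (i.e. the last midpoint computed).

1.5

x = 2 gives g = 22, positive; keep [0, 2]
x = 1 gives g = -2, negative; keep [1, 2]
x = 1.5 gives g = 4.5, positive; keep [1, 1.5]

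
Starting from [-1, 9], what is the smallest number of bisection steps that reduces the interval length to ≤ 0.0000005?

Width after n steps is 10/2^n. Need 2^n ≥ 10/0.0000005 = 20000000.
2^24 = 16777216 < 20000000 ≤ 2^25 = 33554432, so n = 25.

25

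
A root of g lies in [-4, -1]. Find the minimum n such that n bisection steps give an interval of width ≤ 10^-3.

Width after n steps is 3/2^n. Need 2^n ≥ 3/10^-3 = 3000.
2^11 = 2048 < 3000 ≤ 2^12 = 4096, so n = 12.

12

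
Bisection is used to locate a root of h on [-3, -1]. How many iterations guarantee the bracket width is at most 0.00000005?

26

Width after n steps is 2/2^n. Need 2^n ≥ 2/0.00000005 = 40000000.
2^25 = 33554432 < 40000000 ≤ 2^26 = 67108864, so n = 26.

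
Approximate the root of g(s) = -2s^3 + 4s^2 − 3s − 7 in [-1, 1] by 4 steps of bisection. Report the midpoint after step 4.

midpoint 0: g = -7 < 0 → [-1, 0]
midpoint -0.5: g = -4.25 < 0 → [-1, -0.5]
midpoint -0.75: g = -1.65625 < 0 → [-1, -0.75]
midpoint -0.875: g = 0.0273 > 0 → [-0.875, -0.75]

-0.875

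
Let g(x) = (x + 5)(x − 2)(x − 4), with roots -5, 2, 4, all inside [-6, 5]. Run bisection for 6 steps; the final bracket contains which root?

g(-0.5) = 50.625 > 0, so the root lies in [-6, -0.5]
g(-3.25) = 66.609375 > 0, so the root lies in [-6, -3.25]
g(-4.625) = 21.427734 > 0, so the root lies in [-6, -4.625]
g(-5.3125) = -21.2805 < 0, so the root lies in [-5.3125, -4.625]
g(-4.96875) = 1.9532 > 0, so the root lies in [-5.3125, -4.96875]
g(-5.140625) = -9.1786 < 0, so the root lies in [-5.140625, -4.96875]

-5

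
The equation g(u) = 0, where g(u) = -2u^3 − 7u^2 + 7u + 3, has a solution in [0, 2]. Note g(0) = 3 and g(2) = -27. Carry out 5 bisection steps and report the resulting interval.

[1.0625, 1.125]

m = 1, g(m) = 1 (+); new bracket [1, 2]
m = 1.5, g(m) = -9 (−); new bracket [1, 1.5]
m = 1.25, g(m) = -3.09375 (−); new bracket [1, 1.25]
m = 1.125, g(m) = -0.832 (−); new bracket [1, 1.125]
m = 1.0625, g(m) = 0.1362 (+); new bracket [1.0625, 1.125]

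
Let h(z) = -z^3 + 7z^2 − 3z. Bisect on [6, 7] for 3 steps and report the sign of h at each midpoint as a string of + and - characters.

h(6.5) = 1.625 > 0, so the root lies in [6.5, 7]
h(6.75) = -8.859375 < 0, so the root lies in [6.5, 6.75]
h(6.625) = -3.416016 < 0, so the root lies in [6.5, 6.625]

+--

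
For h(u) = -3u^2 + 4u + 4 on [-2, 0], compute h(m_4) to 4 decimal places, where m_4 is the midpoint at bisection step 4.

0.3281

midpoint -1: h = -3 < 0 → [-1, 0]
midpoint -0.5: h = 1.25 > 0 → [-1, -0.5]
midpoint -0.75: h = -0.6875 < 0 → [-0.75, -0.5]
midpoint -0.625: h = 0.3281 > 0 → [-0.75, -0.625]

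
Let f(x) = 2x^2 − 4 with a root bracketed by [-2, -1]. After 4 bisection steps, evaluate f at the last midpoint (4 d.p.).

0.1328

f(-1.5) = 0.5 > 0, so the root lies in [-1.5, -1]
f(-1.25) = -0.875 < 0, so the root lies in [-1.5, -1.25]
f(-1.375) = -0.21875 < 0, so the root lies in [-1.5, -1.375]
f(-1.4375) = 0.1328 > 0, so the root lies in [-1.4375, -1.375]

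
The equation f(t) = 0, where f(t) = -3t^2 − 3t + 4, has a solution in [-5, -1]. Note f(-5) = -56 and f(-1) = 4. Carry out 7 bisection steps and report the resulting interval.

[-1.78125, -1.75]

m = -3, f(m) = -14 (−); new bracket [-3, -1]
m = -2, f(m) = -2 (−); new bracket [-2, -1]
m = -1.5, f(m) = 1.75 (+); new bracket [-2, -1.5]
m = -1.75, f(m) = 0.0625 (+); new bracket [-2, -1.75]
m = -1.875, f(m) = -0.9219 (−); new bracket [-1.875, -1.75]
m = -1.8125, f(m) = -0.418 (−); new bracket [-1.8125, -1.75]
m = -1.78125, f(m) = -0.1748 (−); new bracket [-1.78125, -1.75]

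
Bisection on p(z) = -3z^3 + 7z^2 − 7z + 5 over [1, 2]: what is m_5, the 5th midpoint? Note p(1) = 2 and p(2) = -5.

midpoint 1.5: p = 0.125 > 0 → [1.5, 2]
midpoint 1.75: p = -1.890625 < 0 → [1.5, 1.75]
midpoint 1.625: p = -0.763672 < 0 → [1.5, 1.625]
midpoint 1.5625: p = -0.2917 < 0 → [1.5, 1.5625]
midpoint 1.53125: p = -0.0768 < 0 → [1.5, 1.53125]

1.53125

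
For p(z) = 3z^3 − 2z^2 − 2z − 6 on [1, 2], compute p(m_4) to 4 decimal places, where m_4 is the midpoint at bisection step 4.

m = 1.5, p(m) = -3.375 (−); new bracket [1.5, 2]
m = 1.75, p(m) = 0.453125 (+); new bracket [1.5, 1.75]
m = 1.625, p(m) = -1.658203 (−); new bracket [1.625, 1.75]
m = 1.6875, p(m) = -0.6541 (−); new bracket [1.6875, 1.75]

-0.6541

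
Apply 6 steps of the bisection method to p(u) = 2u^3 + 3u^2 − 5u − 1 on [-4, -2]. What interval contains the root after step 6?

m = -3, p(m) = -13 (−); new bracket [-3, -2]
m = -2.5, p(m) = -1 (−); new bracket [-2.5, -2]
m = -2.25, p(m) = 2.65625 (+); new bracket [-2.5, -2.25]
m = -2.375, p(m) = 1.0039 (+); new bracket [-2.5, -2.375]
m = -2.4375, p(m) = 0.0474 (+); new bracket [-2.5, -2.4375]
m = -2.46875, p(m) = -0.4648 (−); new bracket [-2.46875, -2.4375]

[-2.46875, -2.4375]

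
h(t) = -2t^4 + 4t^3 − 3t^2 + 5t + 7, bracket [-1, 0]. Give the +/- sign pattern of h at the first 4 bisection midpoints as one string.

t = -0.5 gives h = 3.125, positive; keep [-1, -0.5]
t = -0.75 gives h = -0.757812, negative; keep [-0.75, -0.5]
t = -0.625 gives h = 1.421387, positive; keep [-0.75, -0.625]
t = -0.6875 gives h = 0.3979, positive; keep [-0.75, -0.6875]

+-++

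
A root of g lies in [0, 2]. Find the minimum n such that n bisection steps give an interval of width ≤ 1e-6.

Width after n steps is 2/2^n. Need 2^n ≥ 2/1e-6 = 2000000.
2^20 = 1048576 < 2000000 ≤ 2^21 = 2097152, so n = 21.

21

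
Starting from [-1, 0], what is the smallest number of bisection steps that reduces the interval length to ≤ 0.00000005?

25

Width after n steps is 1/2^n. Need 2^n ≥ 1/0.00000005 = 20000000.
2^24 = 16777216 < 20000000 ≤ 2^25 = 33554432, so n = 25.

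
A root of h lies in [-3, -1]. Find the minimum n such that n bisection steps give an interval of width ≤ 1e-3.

Width after n steps is 2/2^n. Need 2^n ≥ 2/1e-3 = 2000.
2^10 = 1024 < 2000 ≤ 2^11 = 2048, so n = 11.

11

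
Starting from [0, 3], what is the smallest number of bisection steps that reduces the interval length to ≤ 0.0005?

Width after n steps is 3/2^n. Need 2^n ≥ 3/0.0005 = 6000.
2^12 = 4096 < 6000 ≤ 2^13 = 8192, so n = 13.

13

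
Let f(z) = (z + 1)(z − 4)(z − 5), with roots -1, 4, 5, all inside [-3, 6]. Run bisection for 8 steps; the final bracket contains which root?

-1

z = 1.5 gives f = 21.875, positive; keep [-3, 1.5]
z = -0.75 gives f = 6.828125, positive; keep [-3, -0.75]
z = -1.875 gives f = -35.341797, negative; keep [-1.875, -0.75]
z = -1.3125 gives f = -10.4797, negative; keep [-1.3125, -0.75]
z = -1.03125 gives f = -0.9483, negative; keep [-1.03125, -0.75]
z = -0.890625 gives f = 3.151, positive; keep [-1.03125, -0.890625]
z = -0.9609375 gives f = 1.1551, positive; keep [-1.03125, -0.9609375]
z = -0.99609375 gives f = 0.117, positive; keep [-1.03125, -0.99609375]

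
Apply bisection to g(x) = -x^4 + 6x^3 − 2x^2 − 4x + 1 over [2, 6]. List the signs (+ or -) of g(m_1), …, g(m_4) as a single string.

x = 4 gives g = 81, positive; keep [4, 6]
x = 5 gives g = 56, positive; keep [5, 6]
x = 5.5 gives g = 1.6875, positive; keep [5.5, 6]
x = 5.75 gives g = -40.5977, negative; keep [5.5, 5.75]

+++-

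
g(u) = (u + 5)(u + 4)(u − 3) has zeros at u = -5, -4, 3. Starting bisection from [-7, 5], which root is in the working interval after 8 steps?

g(-1) = -48 < 0, so the root lies in [-1, 5]
g(2) = -42 < 0, so the root lies in [2, 5]
g(3.5) = 31.875 > 0, so the root lies in [2, 3.5]
g(2.75) = -13.0781 < 0, so the root lies in [2.75, 3.5]
g(3.125) = 7.2363 > 0, so the root lies in [2.75, 3.125]
g(2.9375) = -3.4417 < 0, so the root lies in [2.9375, 3.125]
g(3.03125) = 1.7647 > 0, so the root lies in [2.9375, 3.03125]
g(2.984375) = -0.8713 < 0, so the root lies in [2.984375, 3.03125]

3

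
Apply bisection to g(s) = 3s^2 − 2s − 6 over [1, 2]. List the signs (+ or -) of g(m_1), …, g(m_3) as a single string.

m = 1.5, g(m) = -2.25 (−); new bracket [1.5, 2]
m = 1.75, g(m) = -0.3125 (−); new bracket [1.75, 2]
m = 1.875, g(m) = 0.796875 (+); new bracket [1.75, 1.875]

--+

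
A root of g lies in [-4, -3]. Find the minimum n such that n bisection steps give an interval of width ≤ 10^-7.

Width after n steps is 1/2^n. Need 2^n ≥ 1/10^-7 = 10000000.
2^23 = 8388608 < 10000000 ≤ 2^24 = 16777216, so n = 24.

24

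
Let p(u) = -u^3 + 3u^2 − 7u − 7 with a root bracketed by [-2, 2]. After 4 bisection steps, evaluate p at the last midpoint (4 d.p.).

0.3594

u = 0 gives p = -7, negative; keep [-2, 0]
u = -1 gives p = 4, positive; keep [-1, 0]
u = -0.5 gives p = -2.625, negative; keep [-1, -0.5]
u = -0.75 gives p = 0.3594, positive; keep [-0.75, -0.5]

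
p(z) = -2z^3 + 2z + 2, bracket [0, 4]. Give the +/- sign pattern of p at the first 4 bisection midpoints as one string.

p(2) = -10 < 0, so the root lies in [0, 2]
p(1) = 2 > 0, so the root lies in [1, 2]
p(1.5) = -1.75 < 0, so the root lies in [1, 1.5]
p(1.25) = 0.5938 > 0, so the root lies in [1.25, 1.5]

-+-+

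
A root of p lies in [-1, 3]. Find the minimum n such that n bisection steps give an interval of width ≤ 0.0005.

Width after n steps is 4/2^n. Need 2^n ≥ 4/0.0005 = 8000.
2^12 = 4096 < 8000 ≤ 2^13 = 8192, so n = 13.

13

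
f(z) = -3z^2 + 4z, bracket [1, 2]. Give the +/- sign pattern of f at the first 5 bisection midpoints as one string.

-+-+-

midpoint 1.5: f = -0.75 < 0 → [1, 1.5]
midpoint 1.25: f = 0.3125 > 0 → [1.25, 1.5]
midpoint 1.375: f = -0.171875 < 0 → [1.25, 1.375]
midpoint 1.3125: f = 0.082 > 0 → [1.3125, 1.375]
midpoint 1.34375: f = -0.042 < 0 → [1.3125, 1.34375]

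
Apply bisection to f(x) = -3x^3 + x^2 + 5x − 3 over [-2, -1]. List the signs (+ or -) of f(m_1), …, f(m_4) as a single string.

+--+

x = -1.5 gives f = 1.875, positive; keep [-1.5, -1]
x = -1.25 gives f = -1.828125, negative; keep [-1.5, -1.25]
x = -1.375 gives f = -0.185547, negative; keep [-1.5, -1.375]
x = -1.4375 gives f = 0.7903, positive; keep [-1.4375, -1.375]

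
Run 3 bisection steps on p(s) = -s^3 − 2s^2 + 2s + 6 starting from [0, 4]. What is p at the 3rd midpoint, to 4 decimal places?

1.1250

s = 2 gives p = -6, negative; keep [0, 2]
s = 1 gives p = 5, positive; keep [1, 2]
s = 1.5 gives p = 1.125, positive; keep [1.5, 2]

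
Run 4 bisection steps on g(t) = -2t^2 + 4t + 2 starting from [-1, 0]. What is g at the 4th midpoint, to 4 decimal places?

-0.1328

midpoint -0.5: g = -0.5 < 0 → [-0.5, 0]
midpoint -0.25: g = 0.875 > 0 → [-0.5, -0.25]
midpoint -0.375: g = 0.21875 > 0 → [-0.5, -0.375]
midpoint -0.4375: g = -0.1328 < 0 → [-0.4375, -0.375]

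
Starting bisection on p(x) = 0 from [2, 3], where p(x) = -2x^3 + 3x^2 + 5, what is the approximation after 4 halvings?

midpoint 2.5: p = -7.5 < 0 → [2, 2.5]
midpoint 2.25: p = -2.59375 < 0 → [2, 2.25]
midpoint 2.125: p = -0.644531 < 0 → [2, 2.125]
midpoint 2.0625: p = 0.2144 > 0 → [2.0625, 2.125]

2.0625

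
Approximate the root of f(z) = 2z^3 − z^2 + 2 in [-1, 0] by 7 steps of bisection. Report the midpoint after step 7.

-0.8515625

f(-0.5) = 1.5 > 0, so the root lies in [-1, -0.5]
f(-0.75) = 0.59375 > 0, so the root lies in [-1, -0.75]
f(-0.875) = -0.105469 < 0, so the root lies in [-0.875, -0.75]
f(-0.8125) = 0.2671 > 0, so the root lies in [-0.875, -0.8125]
f(-0.84375) = 0.0867 > 0, so the root lies in [-0.875, -0.84375]
f(-0.859375) = -0.0079 < 0, so the root lies in [-0.859375, -0.84375]
f(-0.8515625) = 0.0398 > 0, so the root lies in [-0.859375, -0.8515625]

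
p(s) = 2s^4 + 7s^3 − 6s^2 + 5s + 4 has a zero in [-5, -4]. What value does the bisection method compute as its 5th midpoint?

s = -4.5 gives p = 42.25, positive; keep [-4.5, -4]
s = -4.25 gives p = -10.476562, negative; keep [-4.5, -4.25]
s = -4.375 gives p = 13.82666, positive; keep [-4.375, -4.25]
s = -4.3125 gives p = 1.1805, positive; keep [-4.3125, -4.25]
s = -4.28125 gives p = -4.7692, negative; keep [-4.3125, -4.28125]

-4.28125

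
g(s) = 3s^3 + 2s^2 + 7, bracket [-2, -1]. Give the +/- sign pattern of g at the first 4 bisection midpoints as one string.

+--+

m = -1.5, g(m) = 1.375 (+); new bracket [-2, -1.5]
m = -1.75, g(m) = -2.953125 (−); new bracket [-1.75, -1.5]
m = -1.625, g(m) = -0.591797 (−); new bracket [-1.625, -1.5]
m = -1.5625, g(m) = 0.4387 (+); new bracket [-1.625, -1.5625]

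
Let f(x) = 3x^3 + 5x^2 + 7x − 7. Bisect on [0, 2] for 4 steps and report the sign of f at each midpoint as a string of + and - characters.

f(1) = 8 > 0, so the root lies in [0, 1]
f(0.5) = -1.875 < 0, so the root lies in [0.5, 1]
f(0.75) = 2.328125 > 0, so the root lies in [0.5, 0.75]
f(0.625) = 0.0605 > 0, so the root lies in [0.5, 0.625]

+-++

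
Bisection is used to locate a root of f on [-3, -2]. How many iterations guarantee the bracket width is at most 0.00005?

Width after n steps is 1/2^n. Need 2^n ≥ 1/0.00005 = 20000.
2^14 = 16384 < 20000 ≤ 2^15 = 32768, so n = 15.

15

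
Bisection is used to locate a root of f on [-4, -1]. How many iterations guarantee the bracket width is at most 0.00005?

16

Width after n steps is 3/2^n. Need 2^n ≥ 3/0.00005 = 60000.
2^15 = 32768 < 60000 ≤ 2^16 = 65536, so n = 16.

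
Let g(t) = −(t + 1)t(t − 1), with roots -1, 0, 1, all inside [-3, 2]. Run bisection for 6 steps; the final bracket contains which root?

t = -0.5 gives g = -0.375, negative; keep [-3, -0.5]
t = -1.75 gives g = 3.609375, positive; keep [-1.75, -0.5]
t = -1.125 gives g = 0.298828, positive; keep [-1.125, -0.5]
t = -0.8125 gives g = -0.2761, negative; keep [-1.125, -0.8125]
t = -0.96875 gives g = -0.0596, negative; keep [-1.125, -0.96875]
t = -1.046875 gives g = 0.1004, positive; keep [-1.046875, -0.96875]

-1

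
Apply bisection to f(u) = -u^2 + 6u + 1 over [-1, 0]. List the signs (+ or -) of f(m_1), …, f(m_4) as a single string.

--+-

f(-0.5) = -2.25 < 0, so the root lies in [-0.5, 0]
f(-0.25) = -0.5625 < 0, so the root lies in [-0.25, 0]
f(-0.125) = 0.234375 > 0, so the root lies in [-0.25, -0.125]
f(-0.1875) = -0.1602 < 0, so the root lies in [-0.1875, -0.125]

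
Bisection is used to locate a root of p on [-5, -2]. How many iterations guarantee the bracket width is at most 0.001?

12

Width after n steps is 3/2^n. Need 2^n ≥ 3/0.001 = 3000.
2^11 = 2048 < 3000 ≤ 2^12 = 4096, so n = 12.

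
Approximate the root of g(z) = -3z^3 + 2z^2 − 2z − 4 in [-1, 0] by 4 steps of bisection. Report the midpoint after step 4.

-0.8125

midpoint -0.5: g = -2.125 < 0 → [-1, -0.5]
midpoint -0.75: g = -0.109375 < 0 → [-1, -0.75]
midpoint -0.875: g = 1.291016 > 0 → [-0.875, -0.75]
midpoint -0.8125: g = 0.5544 > 0 → [-0.8125, -0.75]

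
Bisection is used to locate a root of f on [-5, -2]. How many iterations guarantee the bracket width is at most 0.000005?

20

Width after n steps is 3/2^n. Need 2^n ≥ 3/0.000005 = 600000.
2^19 = 524288 < 600000 ≤ 2^20 = 1048576, so n = 20.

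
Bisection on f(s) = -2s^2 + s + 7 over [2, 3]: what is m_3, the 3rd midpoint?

midpoint 2.5: f = -3 < 0 → [2, 2.5]
midpoint 2.25: f = -0.875 < 0 → [2, 2.25]
midpoint 2.125: f = 0.09375 > 0 → [2.125, 2.25]

2.125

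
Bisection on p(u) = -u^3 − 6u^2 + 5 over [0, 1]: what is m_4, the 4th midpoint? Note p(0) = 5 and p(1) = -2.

0.8125

midpoint 0.5: p = 3.375 > 0 → [0.5, 1]
midpoint 0.75: p = 1.203125 > 0 → [0.75, 1]
midpoint 0.875: p = -0.263672 < 0 → [0.75, 0.875]
midpoint 0.8125: p = 0.5027 > 0 → [0.8125, 0.875]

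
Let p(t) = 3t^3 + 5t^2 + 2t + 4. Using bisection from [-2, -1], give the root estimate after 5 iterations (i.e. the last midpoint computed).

midpoint -1.5: p = 2.125 > 0 → [-2, -1.5]
midpoint -1.75: p = -0.265625 < 0 → [-1.75, -1.5]
midpoint -1.625: p = 1.080078 > 0 → [-1.75, -1.625]
midpoint -1.6875: p = 0.447 > 0 → [-1.75, -1.6875]
midpoint -1.71875: p = 0.1009 > 0 → [-1.75, -1.71875]

-1.71875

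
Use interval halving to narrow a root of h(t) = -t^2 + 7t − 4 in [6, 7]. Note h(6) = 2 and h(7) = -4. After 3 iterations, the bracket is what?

h(6.5) = -0.75 < 0, so the root lies in [6, 6.5]
h(6.25) = 0.6875 > 0, so the root lies in [6.25, 6.5]
h(6.375) = -0.015625 < 0, so the root lies in [6.25, 6.375]

[6.25, 6.375]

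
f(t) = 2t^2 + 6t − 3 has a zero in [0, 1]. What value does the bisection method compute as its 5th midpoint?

t = 0.5 gives f = 0.5, positive; keep [0, 0.5]
t = 0.25 gives f = -1.375, negative; keep [0.25, 0.5]
t = 0.375 gives f = -0.46875, negative; keep [0.375, 0.5]
t = 0.4375 gives f = 0.0078, positive; keep [0.375, 0.4375]
t = 0.40625 gives f = -0.2324, negative; keep [0.40625, 0.4375]

0.40625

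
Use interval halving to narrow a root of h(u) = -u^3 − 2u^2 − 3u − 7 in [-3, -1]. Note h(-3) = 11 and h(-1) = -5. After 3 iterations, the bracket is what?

m = -2, h(m) = -1 (−); new bracket [-3, -2]
m = -2.5, h(m) = 3.625 (+); new bracket [-2.5, -2]
m = -2.25, h(m) = 1.015625 (+); new bracket [-2.25, -2]

[-2.25, -2]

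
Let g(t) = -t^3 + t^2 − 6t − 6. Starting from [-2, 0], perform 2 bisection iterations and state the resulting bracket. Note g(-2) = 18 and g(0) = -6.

[-1, -0.5]

m = -1, g(m) = 2 (+); new bracket [-1, 0]
m = -0.5, g(m) = -2.625 (−); new bracket [-1, -0.5]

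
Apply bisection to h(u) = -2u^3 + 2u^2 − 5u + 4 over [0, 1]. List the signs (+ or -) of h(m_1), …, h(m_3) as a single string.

++-

h(0.5) = 1.75 > 0, so the root lies in [0.5, 1]
h(0.75) = 0.53125 > 0, so the root lies in [0.75, 1]
h(0.875) = -0.183594 < 0, so the root lies in [0.75, 0.875]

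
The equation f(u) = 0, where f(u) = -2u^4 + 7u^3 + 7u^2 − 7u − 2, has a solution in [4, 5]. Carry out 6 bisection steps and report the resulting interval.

u = 4.5 gives f = -74, negative; keep [4, 4.5]
u = 4.25 gives f = -20.460938, negative; keep [4, 4.25]
u = 4.125 gives f = 0.497559, positive; keep [4.125, 4.25]
u = 4.1875 gives f = -9.5305, negative; keep [4.125, 4.1875]
u = 4.15625 gives f = -4.4061, negative; keep [4.125, 4.15625]
u = 4.140625 gives f = -1.927, negative; keep [4.125, 4.140625]

[4.125, 4.140625]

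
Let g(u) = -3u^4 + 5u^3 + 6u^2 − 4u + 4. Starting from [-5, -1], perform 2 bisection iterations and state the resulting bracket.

[-2, -1]

midpoint -3: g = -308 < 0 → [-3, -1]
midpoint -2: g = -52 < 0 → [-2, -1]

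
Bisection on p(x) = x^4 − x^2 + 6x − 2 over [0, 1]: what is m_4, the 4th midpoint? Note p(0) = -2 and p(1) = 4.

0.3125

x = 0.5 gives p = 0.8125, positive; keep [0, 0.5]
x = 0.25 gives p = -0.558594, negative; keep [0.25, 0.5]
x = 0.375 gives p = 0.12915, positive; keep [0.25, 0.375]
x = 0.3125 gives p = -0.2131, negative; keep [0.3125, 0.375]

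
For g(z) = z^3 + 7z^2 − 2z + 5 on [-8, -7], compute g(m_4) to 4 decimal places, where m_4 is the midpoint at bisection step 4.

2.9148

g(-7.5) = -8.125 < 0, so the root lies in [-7.5, -7]
g(-7.25) = 6.359375 > 0, so the root lies in [-7.5, -7.25]
g(-7.375) = -0.646484 < 0, so the root lies in [-7.375, -7.25]
g(-7.3125) = 2.9148 > 0, so the root lies in [-7.375, -7.3125]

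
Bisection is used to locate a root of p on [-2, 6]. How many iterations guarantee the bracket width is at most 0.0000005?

24

Width after n steps is 8/2^n. Need 2^n ≥ 8/0.0000005 = 16000000.
2^23 = 8388608 < 16000000 ≤ 2^24 = 16777216, so n = 24.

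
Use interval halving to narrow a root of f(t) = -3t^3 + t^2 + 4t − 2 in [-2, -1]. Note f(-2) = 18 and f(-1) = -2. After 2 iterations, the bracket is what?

t = -1.5 gives f = 4.375, positive; keep [-1.5, -1]
t = -1.25 gives f = 0.421875, positive; keep [-1.25, -1]

[-1.25, -1]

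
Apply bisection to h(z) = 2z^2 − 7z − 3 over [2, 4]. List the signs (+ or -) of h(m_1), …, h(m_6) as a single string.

m = 3, h(m) = -6 (−); new bracket [3, 4]
m = 3.5, h(m) = -3 (−); new bracket [3.5, 4]
m = 3.75, h(m) = -1.125 (−); new bracket [3.75, 4]
m = 3.875, h(m) = -0.0938 (−); new bracket [3.875, 4]
m = 3.9375, h(m) = 0.4453 (+); new bracket [3.875, 3.9375]
m = 3.90625, h(m) = 0.1738 (+); new bracket [3.875, 3.90625]

----++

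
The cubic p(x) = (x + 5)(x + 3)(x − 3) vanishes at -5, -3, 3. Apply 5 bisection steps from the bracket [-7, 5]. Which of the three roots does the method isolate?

x = -1 gives p = -32, negative; keep [-1, 5]
x = 2 gives p = -35, negative; keep [2, 5]
x = 3.5 gives p = 27.625, positive; keep [2, 3.5]
x = 2.75 gives p = -11.1406, negative; keep [2.75, 3.5]
x = 3.125 gives p = 6.2207, positive; keep [2.75, 3.125]

3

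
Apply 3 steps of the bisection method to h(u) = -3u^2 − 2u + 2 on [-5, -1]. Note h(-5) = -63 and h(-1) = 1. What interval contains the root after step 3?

h(-3) = -19 < 0, so the root lies in [-3, -1]
h(-2) = -6 < 0, so the root lies in [-2, -1]
h(-1.5) = -1.75 < 0, so the root lies in [-1.5, -1]

[-1.5, -1]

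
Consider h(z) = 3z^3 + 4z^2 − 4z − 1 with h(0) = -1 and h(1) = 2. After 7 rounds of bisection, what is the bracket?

[0.8125, 0.8203125]

z = 0.5 gives h = -1.625, negative; keep [0.5, 1]
z = 0.75 gives h = -0.484375, negative; keep [0.75, 1]
z = 0.875 gives h = 0.572266, positive; keep [0.75, 0.875]
z = 0.8125 gives h = -0.0002, negative; keep [0.8125, 0.875]
z = 0.84375 gives h = 0.2747, positive; keep [0.8125, 0.84375]
z = 0.828125 gives h = 0.1344, positive; keep [0.8125, 0.828125]
z = 0.8203125 gives h = 0.0664, positive; keep [0.8125, 0.8203125]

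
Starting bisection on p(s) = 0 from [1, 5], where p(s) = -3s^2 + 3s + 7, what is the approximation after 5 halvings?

s = 3 gives p = -11, negative; keep [1, 3]
s = 2 gives p = 1, positive; keep [2, 3]
s = 2.5 gives p = -4.25, negative; keep [2, 2.5]
s = 2.25 gives p = -1.4375, negative; keep [2, 2.25]
s = 2.125 gives p = -0.1719, negative; keep [2, 2.125]

2.125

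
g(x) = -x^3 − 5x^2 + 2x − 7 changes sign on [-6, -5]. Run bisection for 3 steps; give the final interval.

[-5.625, -5.5]

x = -5.5 gives g = -2.875, negative; keep [-6, -5.5]
x = -5.75 gives g = 6.296875, positive; keep [-5.75, -5.5]
x = -5.625 gives g = 1.525391, positive; keep [-5.625, -5.5]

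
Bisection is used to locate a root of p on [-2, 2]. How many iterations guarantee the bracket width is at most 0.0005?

Width after n steps is 4/2^n. Need 2^n ≥ 4/0.0005 = 8000.
2^12 = 4096 < 8000 ≤ 2^13 = 8192, so n = 13.

13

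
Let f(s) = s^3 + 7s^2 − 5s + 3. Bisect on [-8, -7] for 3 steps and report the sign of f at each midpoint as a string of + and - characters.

+-+

m = -7.5, f(m) = 12.375 (+); new bracket [-8, -7.5]
m = -7.75, f(m) = -3.296875 (−); new bracket [-7.75, -7.5]
m = -7.625, f(m) = 4.787109 (+); new bracket [-7.75, -7.625]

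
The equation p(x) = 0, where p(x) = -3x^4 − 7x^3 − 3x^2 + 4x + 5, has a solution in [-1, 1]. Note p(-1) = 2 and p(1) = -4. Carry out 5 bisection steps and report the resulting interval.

m = 0, p(m) = 5 (+); new bracket [0, 1]
m = 0.5, p(m) = 5.1875 (+); new bracket [0.5, 1]
m = 0.75, p(m) = 2.410156 (+); new bracket [0.75, 1]
m = 0.875, p(m) = -0.2449 (−); new bracket [0.75, 0.875]
m = 0.8125, p(m) = 1.2075 (+); new bracket [0.8125, 0.875]

[0.8125, 0.875]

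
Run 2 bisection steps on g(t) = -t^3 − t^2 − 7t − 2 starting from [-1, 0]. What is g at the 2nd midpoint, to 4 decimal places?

m = -0.5, g(m) = 1.375 (+); new bracket [-0.5, 0]
m = -0.25, g(m) = -0.296875 (−); new bracket [-0.5, -0.25]

-0.2969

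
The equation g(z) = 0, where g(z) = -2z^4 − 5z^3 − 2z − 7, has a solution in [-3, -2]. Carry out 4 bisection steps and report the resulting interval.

z = -2.5 gives g = -2, negative; keep [-2.5, -2]
z = -2.25 gives g = 3.195312, positive; keep [-2.5, -2.25]
z = -2.375 gives g = 1.099121, positive; keep [-2.5, -2.375]
z = -2.4375 gives g = -0.3147, negative; keep [-2.4375, -2.375]

[-2.4375, -2.375]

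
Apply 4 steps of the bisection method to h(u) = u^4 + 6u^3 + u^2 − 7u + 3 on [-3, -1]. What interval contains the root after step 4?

[-1.625, -1.5]

midpoint -2: h = -11 < 0 → [-2, -1]
midpoint -1.5: h = 0.5625 > 0 → [-2, -1.5]
midpoint -1.75: h = -4.464844 < 0 → [-1.75, -1.5]
midpoint -1.625: h = -1.7576 < 0 → [-1.625, -1.5]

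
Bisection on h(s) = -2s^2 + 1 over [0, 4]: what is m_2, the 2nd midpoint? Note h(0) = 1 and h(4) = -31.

1

m = 2, h(m) = -7 (−); new bracket [0, 2]
m = 1, h(m) = -1 (−); new bracket [0, 1]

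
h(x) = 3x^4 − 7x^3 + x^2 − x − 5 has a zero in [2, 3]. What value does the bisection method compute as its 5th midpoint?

x = 2.5 gives h = 6.5625, positive; keep [2, 2.5]
x = 2.25 gives h = -5.035156, negative; keep [2.25, 2.5]
x = 2.375 gives h = -0.059814, negative; keep [2.375, 2.5]
x = 2.4375 gives h = 3.0296, positive; keep [2.375, 2.4375]
x = 2.40625 gives h = 1.4315, positive; keep [2.375, 2.40625]

2.40625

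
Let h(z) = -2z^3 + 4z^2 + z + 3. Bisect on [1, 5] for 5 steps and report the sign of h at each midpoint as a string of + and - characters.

m = 3, h(m) = -12 (−); new bracket [1, 3]
m = 2, h(m) = 5 (+); new bracket [2, 3]
m = 2.5, h(m) = -0.75 (−); new bracket [2, 2.5]
m = 2.25, h(m) = 2.7188 (+); new bracket [2.25, 2.5]
m = 2.375, h(m) = 1.1445 (+); new bracket [2.375, 2.5]

-+-++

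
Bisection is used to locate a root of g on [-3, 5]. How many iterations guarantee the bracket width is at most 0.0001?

17

Width after n steps is 8/2^n. Need 2^n ≥ 8/0.0001 = 80000.
2^16 = 65536 < 80000 ≤ 2^17 = 131072, so n = 17.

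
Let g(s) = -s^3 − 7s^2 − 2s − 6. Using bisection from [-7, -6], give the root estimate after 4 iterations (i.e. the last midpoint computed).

m = -6.5, g(m) = -14.125 (−); new bracket [-7, -6.5]
m = -6.75, g(m) = -3.890625 (−); new bracket [-7, -6.75]
m = -6.875, g(m) = 1.841797 (+); new bracket [-6.875, -6.75]
m = -6.8125, g(m) = -1.0769 (−); new bracket [-6.875, -6.8125]

-6.8125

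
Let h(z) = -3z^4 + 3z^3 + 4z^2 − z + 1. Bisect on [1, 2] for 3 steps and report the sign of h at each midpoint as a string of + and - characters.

z = 1.5 gives h = 3.4375, positive; keep [1.5, 2]
z = 1.75 gives h = -0.558594, negative; keep [1.5, 1.75]
z = 1.625 gives h = 1.891846, positive; keep [1.625, 1.75]

+-+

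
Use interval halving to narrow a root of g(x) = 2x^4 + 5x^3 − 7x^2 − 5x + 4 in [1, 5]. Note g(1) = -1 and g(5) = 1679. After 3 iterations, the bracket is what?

[1, 1.5]

m = 3, g(m) = 223 (+); new bracket [1, 3]
m = 2, g(m) = 38 (+); new bracket [1, 2]
m = 1.5, g(m) = 7.75 (+); new bracket [1, 1.5]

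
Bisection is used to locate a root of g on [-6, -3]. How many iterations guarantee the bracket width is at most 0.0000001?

25

Width after n steps is 3/2^n. Need 2^n ≥ 3/0.0000001 = 30000000.
2^24 = 16777216 < 30000000 ≤ 2^25 = 33554432, so n = 25.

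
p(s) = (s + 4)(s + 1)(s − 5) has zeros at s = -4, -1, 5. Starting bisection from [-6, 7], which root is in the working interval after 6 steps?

s = 0.5 gives p = -30.375, negative; keep [0.5, 7]
s = 3.75 gives p = -46.015625, negative; keep [3.75, 7]
s = 5.375 gives p = 22.412109, positive; keep [3.75, 5.375]
s = 4.5625 gives p = -20.8376, negative; keep [4.5625, 5.375]
s = 4.96875 gives p = -1.6729, negative; keep [4.96875, 5.375]
s = 5.171875 gives p = 9.7294, positive; keep [4.96875, 5.171875]

5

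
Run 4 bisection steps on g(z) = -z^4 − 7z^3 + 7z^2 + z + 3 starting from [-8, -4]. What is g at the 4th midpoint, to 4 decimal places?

66.5742

g(-6) = 465 > 0, so the root lies in [-8, -6]
g(-7) = 339 > 0, so the root lies in [-8, -7]
g(-7.5) = 178.3125 > 0, so the root lies in [-8, -7.5]
g(-7.75) = 66.5742 > 0, so the root lies in [-8, -7.75]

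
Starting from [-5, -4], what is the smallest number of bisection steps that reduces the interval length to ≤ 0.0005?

11

Width after n steps is 1/2^n. Need 2^n ≥ 1/0.0005 = 2000.
2^10 = 1024 < 2000 ≤ 2^11 = 2048, so n = 11.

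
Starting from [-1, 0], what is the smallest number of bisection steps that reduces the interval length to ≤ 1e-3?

10

Width after n steps is 1/2^n. Need 2^n ≥ 1/1e-3 = 1000.
2^9 = 512 < 1000 ≤ 2^10 = 1024, so n = 10.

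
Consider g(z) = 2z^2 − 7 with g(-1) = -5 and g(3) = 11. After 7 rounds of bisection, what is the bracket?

g(1) = -5 < 0, so the root lies in [1, 3]
g(2) = 1 > 0, so the root lies in [1, 2]
g(1.5) = -2.5 < 0, so the root lies in [1.5, 2]
g(1.75) = -0.875 < 0, so the root lies in [1.75, 2]
g(1.875) = 0.0312 > 0, so the root lies in [1.75, 1.875]
g(1.8125) = -0.4297 < 0, so the root lies in [1.8125, 1.875]
g(1.84375) = -0.2012 < 0, so the root lies in [1.84375, 1.875]

[1.84375, 1.875]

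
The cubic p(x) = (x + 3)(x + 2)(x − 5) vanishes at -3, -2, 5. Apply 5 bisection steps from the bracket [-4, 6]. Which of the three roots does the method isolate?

midpoint 1: p = -48 < 0 → [1, 6]
midpoint 3.5: p = -53.625 < 0 → [3.5, 6]
midpoint 4.75: p = -13.078125 < 0 → [4.75, 6]
midpoint 5.375: p = 23.1621 > 0 → [4.75, 5.375]
midpoint 5.0625: p = 3.5588 > 0 → [4.75, 5.0625]

5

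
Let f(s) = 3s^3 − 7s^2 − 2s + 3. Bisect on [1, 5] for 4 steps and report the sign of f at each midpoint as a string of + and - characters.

+-+-

f(3) = 15 > 0, so the root lies in [1, 3]
f(2) = -5 < 0, so the root lies in [2, 3]
f(2.5) = 1.125 > 0, so the root lies in [2, 2.5]
f(2.25) = -2.7656 < 0, so the root lies in [2.25, 2.5]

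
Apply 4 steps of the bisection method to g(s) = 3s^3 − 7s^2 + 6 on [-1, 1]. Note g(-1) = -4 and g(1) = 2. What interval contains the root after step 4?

[-0.875, -0.75]

g(0) = 6 > 0, so the root lies in [-1, 0]
g(-0.5) = 3.875 > 0, so the root lies in [-1, -0.5]
g(-0.75) = 0.796875 > 0, so the root lies in [-1, -0.75]
g(-0.875) = -1.3691 < 0, so the root lies in [-0.875, -0.75]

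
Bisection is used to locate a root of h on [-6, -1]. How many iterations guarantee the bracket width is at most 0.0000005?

Width after n steps is 5/2^n. Need 2^n ≥ 5/0.0000005 = 10000000.
2^23 = 8388608 < 10000000 ≤ 2^24 = 16777216, so n = 24.

24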